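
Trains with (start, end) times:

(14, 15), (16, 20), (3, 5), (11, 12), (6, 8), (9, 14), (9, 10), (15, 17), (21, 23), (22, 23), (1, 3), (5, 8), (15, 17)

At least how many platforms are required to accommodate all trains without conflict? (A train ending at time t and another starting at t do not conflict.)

3

Count concurrent intervals with a sweep; the peak is the room count.
starts: [1, 3, 5, 6, 9, 9, 11, 14, 15, 15, 16, 21, 22]
ends:   [3, 5, 8, 8, 10, 12, 14, 15, 17, 17, 20, 23, 23]
s1→1 e3→0 s3→1 e5→0 s5→1 s6→2 e8→1 e8→0 s9→1 s9→2 e10→1 s11→2 e12→1 e14→0 s14→1 e15→0 s15→1 s15→2 s16→3  — peak 3.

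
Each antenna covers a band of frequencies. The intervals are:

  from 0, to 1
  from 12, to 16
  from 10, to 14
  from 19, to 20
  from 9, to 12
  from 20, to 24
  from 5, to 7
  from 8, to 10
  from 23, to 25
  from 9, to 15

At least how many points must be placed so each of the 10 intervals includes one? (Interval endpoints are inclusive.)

6

Sorted: [0,1] [5,7] [8,10] [9,12] [10,14] [9,15] [12,16] [19,20] [20,24] [23,25]
{[0,1]} hit by 1; {[5,7]} hit by 7; {[8,10],[9,12],[10,14],[9,15]} hit by 10; {[12,16]} hit by 16; {[19,20],[20,24]} hit by 20; {[23,25]} hit by 25.
Points: 1, 7, 10, 16, 20, 25 (6 total).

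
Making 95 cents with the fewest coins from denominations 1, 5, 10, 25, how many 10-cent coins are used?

95 − 3×25→20 − 2×10→0
Count of 10: 2

2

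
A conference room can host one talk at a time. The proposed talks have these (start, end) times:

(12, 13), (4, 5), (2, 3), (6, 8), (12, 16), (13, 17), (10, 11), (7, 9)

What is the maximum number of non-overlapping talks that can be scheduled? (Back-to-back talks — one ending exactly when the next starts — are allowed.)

Greedy by earliest finish: after sorting by end time, pick each interval compatible with the last pick.
Sorted by end: (2,3)  (4,5)  (6,8)  (7,9)  (10,11)  (12,13)  (12,16)  (13,17)
take (2,3); take (4,5); take (6,8); skip (7,9); take (10,11); take (12,13); take (13,17).
Selected 6 talks.

6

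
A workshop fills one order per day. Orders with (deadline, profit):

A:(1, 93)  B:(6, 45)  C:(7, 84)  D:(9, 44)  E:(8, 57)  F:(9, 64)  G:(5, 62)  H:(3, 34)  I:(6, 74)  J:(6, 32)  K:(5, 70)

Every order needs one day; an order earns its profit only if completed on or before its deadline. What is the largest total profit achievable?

593

Sort by profit descending; place each in the latest free slot ≤ its deadline.
By profit: A(d1,93), C(d7,84), I(d6,74), K(d5,70), F(d9,64), G(d5,62), E(d8,57), B(d6,45), D(d9,44), H(d3,34), J(d6,32)
A→slot 1; C→slot 7; I→slot 6; K→slot 5; F→slot 9; G→slot 4; E→slot 8; B→slot 3; D→slot 2; H skipped; J skipped.
Profit = 93 + 44 + 45 + 62 + 70 + 74 + 84 + 57 + 64 = 593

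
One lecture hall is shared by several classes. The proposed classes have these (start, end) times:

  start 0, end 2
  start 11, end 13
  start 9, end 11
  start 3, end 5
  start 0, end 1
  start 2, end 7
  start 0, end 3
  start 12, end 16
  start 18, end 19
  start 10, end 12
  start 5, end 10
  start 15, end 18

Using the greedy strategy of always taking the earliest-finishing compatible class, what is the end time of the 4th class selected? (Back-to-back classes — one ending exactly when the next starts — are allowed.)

By end time: (0,1), (0,2), (0,3), (3,5), (2,7), (5,10), (9,11), (10,12), (11,13), (12,16), (15,18), (18,19).
Pick (0,1); next start ≥ 1 → (3,5); next start ≥ 5 → (5,10); next start ≥ 10 → (10,12); next start ≥ 12 → (12,16); next start ≥ 16 → (18,19).
Selected: (0,1) (3,5) (5,10) (10,12) (12,16) (18,19)

12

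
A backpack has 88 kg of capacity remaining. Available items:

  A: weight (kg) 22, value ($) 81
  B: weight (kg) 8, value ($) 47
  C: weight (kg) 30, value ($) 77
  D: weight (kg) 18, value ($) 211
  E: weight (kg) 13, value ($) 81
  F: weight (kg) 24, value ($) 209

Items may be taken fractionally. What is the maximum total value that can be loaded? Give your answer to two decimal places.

Ratios (sorted): D 11.72, F 8.71, E 6.23, B 5.88, A 3.68, C 2.57
take D (18 @ 211); take F (24 @ 209); take E (13 @ 81); take B (8 @ 47); take A (22 @ 81); take 3/30 of C → 7.70. Capacity used 88/88.
Total value = 636.70

636.70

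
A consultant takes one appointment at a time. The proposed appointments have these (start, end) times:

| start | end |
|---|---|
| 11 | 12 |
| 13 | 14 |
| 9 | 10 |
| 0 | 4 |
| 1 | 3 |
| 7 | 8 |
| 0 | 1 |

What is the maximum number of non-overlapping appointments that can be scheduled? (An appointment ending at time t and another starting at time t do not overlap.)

6

By end time: (0,1), (1,3), (0,4), (7,8), (9,10), (11,12), (13,14).
Pick (0,1); next start ≥ 1 → (1,3); next start ≥ 3 → (7,8); next start ≥ 8 → (9,10); next start ≥ 10 → (11,12); next start ≥ 12 → (13,14).
Selected 6 appointments.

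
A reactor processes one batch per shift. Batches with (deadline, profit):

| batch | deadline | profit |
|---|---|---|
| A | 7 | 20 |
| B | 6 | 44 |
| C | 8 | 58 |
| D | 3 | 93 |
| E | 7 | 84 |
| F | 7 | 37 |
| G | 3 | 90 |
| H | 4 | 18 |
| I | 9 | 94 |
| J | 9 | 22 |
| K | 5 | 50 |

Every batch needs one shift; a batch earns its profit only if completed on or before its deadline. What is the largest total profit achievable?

Profit order: I=94 D=93 G=90 E=84 C=58 K=50 B=44 F=37 J=22 A=20 H=18
Assign: I→slot 9, D→slot 3, G→slot 2, E→slot 7, C→slot 8, K→slot 5, B→slot 6, F→slot 4, J→slot 1, A skipped, H skipped.
Slots: [1:J] [2:G] [3:D] [4:F] [5:K] [6:B] [7:E] [8:C] [9:I]
Profit = 22 + 90 + 93 + 37 + 50 + 44 + 84 + 58 + 94 = 572

572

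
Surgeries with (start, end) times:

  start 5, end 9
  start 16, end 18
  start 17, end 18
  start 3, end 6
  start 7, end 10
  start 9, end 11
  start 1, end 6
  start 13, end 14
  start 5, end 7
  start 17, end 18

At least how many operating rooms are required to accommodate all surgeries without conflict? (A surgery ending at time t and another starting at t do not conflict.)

4

Count concurrent intervals with a sweep; the peak is the room count.
starts: [1, 3, 5, 5, 7, 9, 13, 16, 17, 17]
ends:   [6, 6, 7, 9, 10, 11, 14, 18, 18, 18]
s1→1 s3→2 s5→3 s5→4  — peak 4.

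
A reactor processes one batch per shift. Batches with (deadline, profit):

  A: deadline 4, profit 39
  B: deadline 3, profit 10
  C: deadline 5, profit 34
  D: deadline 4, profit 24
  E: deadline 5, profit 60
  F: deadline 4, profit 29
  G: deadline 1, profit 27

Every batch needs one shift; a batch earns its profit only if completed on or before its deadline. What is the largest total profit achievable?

189

Sort by profit descending; place each in the latest free slot ≤ its deadline.
By profit: E(d5,60), A(d4,39), C(d5,34), F(d4,29), G(d1,27), D(d4,24), B(d3,10)
E→slot 5; A→slot 4; C→slot 3; F→slot 2; G→slot 1; D skipped; B skipped.
Profit = 27 + 29 + 34 + 39 + 60 = 189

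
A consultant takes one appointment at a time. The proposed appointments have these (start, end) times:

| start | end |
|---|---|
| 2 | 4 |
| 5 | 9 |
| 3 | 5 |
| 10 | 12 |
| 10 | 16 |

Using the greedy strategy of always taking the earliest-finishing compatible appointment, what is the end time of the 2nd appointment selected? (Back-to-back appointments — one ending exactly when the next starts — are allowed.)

9

Sorted by end: (2,4)  (3,5)  (5,9)  (10,12)  (10,16)
take (2,4); take (5,9); take (10,12); skip (10,16).
Selected: (2,4) (5,9) (10,12)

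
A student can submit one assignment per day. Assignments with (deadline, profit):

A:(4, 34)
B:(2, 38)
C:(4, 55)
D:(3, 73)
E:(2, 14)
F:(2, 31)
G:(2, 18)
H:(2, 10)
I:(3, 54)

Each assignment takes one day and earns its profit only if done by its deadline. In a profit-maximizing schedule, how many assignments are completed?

Profit order: D=73 C=55 I=54 B=38 A=34 F=31 G=18 E=14 H=10
Assign: D→slot 3, C→slot 4, I→slot 2, B→slot 1, A skipped, F skipped, G skipped, E skipped, H skipped.
Slots: [1:B] [2:I] [3:D] [4:C]
4 of 9 scheduled.

4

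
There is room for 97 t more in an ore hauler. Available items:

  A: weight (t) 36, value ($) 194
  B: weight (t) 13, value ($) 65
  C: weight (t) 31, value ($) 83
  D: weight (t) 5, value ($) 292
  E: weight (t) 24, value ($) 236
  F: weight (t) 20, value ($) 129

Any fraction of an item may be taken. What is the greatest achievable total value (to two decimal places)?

Greedy by value/weight ratio, highest first.
Order: D (292/5=58.40) > E (236/24=9.83) > F (129/20=6.45) > A (194/36=5.39) > B (65/13=5.00) > C (83/31=2.68)
Fill: take D (5 @ 292) → take E (24 @ 236) → take F (20 @ 129) → take A (36 @ 194) → take 12/13 of B → 60.00; 97/97 used.
Total value = 911.00

911.00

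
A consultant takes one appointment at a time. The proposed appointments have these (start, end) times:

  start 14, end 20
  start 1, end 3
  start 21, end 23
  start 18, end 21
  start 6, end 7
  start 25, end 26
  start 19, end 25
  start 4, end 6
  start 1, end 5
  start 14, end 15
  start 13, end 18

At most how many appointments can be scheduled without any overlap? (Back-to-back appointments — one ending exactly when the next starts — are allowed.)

7

Greedy by earliest finish: after sorting by end time, pick each interval compatible with the last pick.
By end time: (1,3), (1,5), (4,6), (6,7), (14,15), (13,18), (14,20), (18,21), (21,23), (19,25), (25,26).
Pick (1,3); next start ≥ 3 → (4,6); next start ≥ 6 → (6,7); next start ≥ 7 → (14,15); next start ≥ 15 → (18,21); next start ≥ 21 → (21,23); next start ≥ 23 → (25,26).
Selected 7 appointments.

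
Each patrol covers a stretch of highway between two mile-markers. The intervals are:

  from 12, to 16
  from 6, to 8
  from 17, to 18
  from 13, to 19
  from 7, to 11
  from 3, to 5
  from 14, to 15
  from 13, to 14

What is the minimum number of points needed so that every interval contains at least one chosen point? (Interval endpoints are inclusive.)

Sort by right endpoint; whenever an interval is uncovered, place a point at its right end.
By right end: [3,5]  [6,8]  [7,11]  [13,14]  [14,15]  [12,16]  [17,18]  [13,19]
[3,5] uncovered → point at 5; [6,8] uncovered → point at 8; [13,14] uncovered → point at 14; [17,18] uncovered → point at 18.
Points: 5, 8, 14, 18 (4 total).

4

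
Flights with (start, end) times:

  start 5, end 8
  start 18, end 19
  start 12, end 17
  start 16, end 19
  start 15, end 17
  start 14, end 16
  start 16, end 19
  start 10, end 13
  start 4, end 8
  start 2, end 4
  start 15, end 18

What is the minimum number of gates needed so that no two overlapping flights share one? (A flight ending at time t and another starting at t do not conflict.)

5

starts: [2, 4, 5, 10, 12, 14, 15, 15, 16, 16, 18]
ends:   [4, 8, 8, 13, 16, 17, 17, 18, 19, 19, 19]
s2→1 e4→0 s4→1 s5→2 e8→1 e8→0 s10→1 s12→2 e13→1 s14→2 s15→3 s15→4 e16→3 s16→4 s16→5  — peak 5.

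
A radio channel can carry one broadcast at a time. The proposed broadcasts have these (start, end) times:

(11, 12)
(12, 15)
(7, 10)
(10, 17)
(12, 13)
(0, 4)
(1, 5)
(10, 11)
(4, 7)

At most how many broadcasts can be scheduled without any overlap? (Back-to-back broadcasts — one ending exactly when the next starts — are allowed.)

6

Order by finish time; keep every interval that doesn't clash with the previous kept one.
Sorted by end: (0,4)  (1,5)  (4,7)  (7,10)  (10,11)  (11,12)  (12,13)  (12,15)  (10,17)
take (0,4); take (4,7); take (7,10); take (10,11); take (11,12); take (12,13).
Selected 6 broadcasts.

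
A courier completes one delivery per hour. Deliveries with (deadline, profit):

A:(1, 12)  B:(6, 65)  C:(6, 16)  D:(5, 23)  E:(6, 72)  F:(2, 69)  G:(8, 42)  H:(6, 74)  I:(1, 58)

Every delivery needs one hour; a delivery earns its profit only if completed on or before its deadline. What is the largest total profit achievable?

Take jobs in profit order; each goes to the latest open slot no later than its deadline.
Profit order: H=74 E=72 F=69 B=65 I=58 G=42 D=23 C=16 A=12
Assign: H→slot 6, E→slot 5, F→slot 2, B→slot 4, I→slot 1, G→slot 8, D→slot 3, C skipped, A skipped.
Slots: [1:I] [2:F] [3:D] [4:B] [5:E] [6:H] [8:G]
Profit = 58 + 69 + 23 + 65 + 72 + 74 + 42 = 403

403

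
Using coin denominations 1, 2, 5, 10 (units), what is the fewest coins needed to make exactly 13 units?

Use the largest denomination that fits, subtract, and repeat.
13 = 1×10 + 1×2 + 1×1
Total coins = 1 + 1 + 1 = 3

3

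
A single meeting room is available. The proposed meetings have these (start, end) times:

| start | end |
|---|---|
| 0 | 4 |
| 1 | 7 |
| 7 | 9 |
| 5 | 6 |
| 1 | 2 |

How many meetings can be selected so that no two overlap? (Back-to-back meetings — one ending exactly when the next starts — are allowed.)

Greedy by earliest finish: after sorting by end time, pick each interval compatible with the last pick.
By end time: (1,2), (0,4), (5,6), (1,7), (7,9).
Pick (1,2); next start ≥ 2 → (5,6); next start ≥ 6 → (7,9).
Selected 3 meetings.

3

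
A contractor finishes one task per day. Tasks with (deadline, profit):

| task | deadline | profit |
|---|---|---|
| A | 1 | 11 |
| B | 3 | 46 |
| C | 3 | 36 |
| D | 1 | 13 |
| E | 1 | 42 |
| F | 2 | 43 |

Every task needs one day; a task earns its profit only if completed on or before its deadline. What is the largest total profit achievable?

131

Sort by profit descending; place each in the latest free slot ≤ its deadline.
By profit: B(d3,46), F(d2,43), E(d1,42), C(d3,36), D(d1,13), A(d1,11)
B→slot 3; F→slot 2; E→slot 1; C skipped; D skipped; A skipped.
Profit = 42 + 43 + 46 = 131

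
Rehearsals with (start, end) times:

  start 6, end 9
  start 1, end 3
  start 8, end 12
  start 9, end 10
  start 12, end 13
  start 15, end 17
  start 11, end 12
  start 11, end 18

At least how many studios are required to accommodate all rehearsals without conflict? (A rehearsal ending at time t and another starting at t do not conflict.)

3

The answer is the maximum number of intervals overlapping at any instant.
Events (time:±→running): 1:+→1 3:-→0 6:+→1 8:+→2 9:-→1 9:+→2 10:-→1 11:+→2 11:+→3 … peak 3.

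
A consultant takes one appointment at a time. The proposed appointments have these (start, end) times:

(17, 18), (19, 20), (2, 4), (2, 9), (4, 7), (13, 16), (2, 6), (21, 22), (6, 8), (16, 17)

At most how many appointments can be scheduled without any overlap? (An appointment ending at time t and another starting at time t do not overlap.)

7

Sort by end time and greedily take each interval whose start is ≥ the last chosen end.
Sorted by end: (2,4)  (2,6)  (4,7)  (6,8)  (2,9)  (13,16)  (16,17)  (17,18)  (19,20)  (21,22)
take (2,4); skip (2,6); take (4,7); skip (6,8); take (13,16); take (16,17); take (17,18); take (19,20); take (21,22).
Selected 7 appointments.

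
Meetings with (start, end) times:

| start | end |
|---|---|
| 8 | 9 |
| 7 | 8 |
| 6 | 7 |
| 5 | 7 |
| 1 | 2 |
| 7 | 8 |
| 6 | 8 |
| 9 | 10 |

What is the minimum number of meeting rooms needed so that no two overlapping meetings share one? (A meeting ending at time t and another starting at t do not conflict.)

3

Events (time:±→running): 1:+→1 2:-→0 5:+→1 6:+→2 6:+→3 … peak 3.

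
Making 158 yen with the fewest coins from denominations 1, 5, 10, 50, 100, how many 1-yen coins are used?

3

Use the largest denomination that fits, subtract, and repeat.
158 − 1×100→58 − 1×50→8 − 1×5→3 − 3×1→0
Count of 1: 3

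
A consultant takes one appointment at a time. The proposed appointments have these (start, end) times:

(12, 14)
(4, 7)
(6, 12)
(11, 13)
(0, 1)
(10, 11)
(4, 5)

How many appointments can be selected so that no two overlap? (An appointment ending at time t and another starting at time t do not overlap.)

4

By end time: (0,1), (4,5), (4,7), (10,11), (6,12), (11,13), (12,14).
Pick (0,1); next start ≥ 1 → (4,5); next start ≥ 5 → (10,11); next start ≥ 11 → (11,13).
Selected 4 appointments.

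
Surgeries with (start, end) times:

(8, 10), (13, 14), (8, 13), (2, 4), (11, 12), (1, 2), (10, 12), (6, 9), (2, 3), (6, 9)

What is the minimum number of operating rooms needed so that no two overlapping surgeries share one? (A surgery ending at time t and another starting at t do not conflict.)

Events (time:±→running): 1:+→1 2:-→0 2:+→1 2:+→2 3:-→1 4:-→0 6:+→1 6:+→2 8:+→3 8:+→4 … peak 4.

4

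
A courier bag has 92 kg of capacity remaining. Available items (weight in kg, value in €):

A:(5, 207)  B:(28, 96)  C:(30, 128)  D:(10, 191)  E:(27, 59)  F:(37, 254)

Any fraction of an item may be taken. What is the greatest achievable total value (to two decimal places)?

814.29

Greedy by value/weight ratio, highest first.
Order: A (207/5=41.40) > D (191/10=19.10) > F (254/37=6.86) > C (128/30=4.27) > B (96/28=3.43) > E (59/27=2.19)
Fill: take A (5 @ 207) → take D (10 @ 191) → take F (37 @ 254) → take C (30 @ 128) → take 10/28 of B → 34.29; 92/92 used.
Total value = 814.29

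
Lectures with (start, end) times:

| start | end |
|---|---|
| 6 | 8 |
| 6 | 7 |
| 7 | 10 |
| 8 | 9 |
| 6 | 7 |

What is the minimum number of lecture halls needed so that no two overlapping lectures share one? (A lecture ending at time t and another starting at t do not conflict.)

3

Events (time:±→running): 6:+→1 6:+→2 6:+→3 … peak 3.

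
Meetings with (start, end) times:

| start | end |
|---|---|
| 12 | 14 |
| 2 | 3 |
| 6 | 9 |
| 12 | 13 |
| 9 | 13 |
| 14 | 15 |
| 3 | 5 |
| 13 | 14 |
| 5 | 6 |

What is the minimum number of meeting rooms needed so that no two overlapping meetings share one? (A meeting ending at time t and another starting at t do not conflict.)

Count concurrent intervals with a sweep; the peak is the room count.
Events (time:±→running): 2:+→1 3:-→0 3:+→1 5:-→0 5:+→1 6:-→0 6:+→1 9:-→0 9:+→1 12:+→2 12:+→3 … peak 3.

3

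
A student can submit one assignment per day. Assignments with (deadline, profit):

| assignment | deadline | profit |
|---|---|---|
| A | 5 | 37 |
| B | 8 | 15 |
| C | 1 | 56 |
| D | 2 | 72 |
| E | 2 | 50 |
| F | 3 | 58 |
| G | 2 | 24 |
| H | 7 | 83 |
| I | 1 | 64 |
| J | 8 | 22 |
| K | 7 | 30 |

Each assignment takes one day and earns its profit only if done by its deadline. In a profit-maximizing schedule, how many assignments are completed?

By profit: H(d7,83), D(d2,72), I(d1,64), F(d3,58), C(d1,56), E(d2,50), A(d5,37), K(d7,30), G(d2,24), J(d8,22), B(d8,15)
H→slot 7; D→slot 2; I→slot 1; F→slot 3; C skipped; E skipped; A→slot 5; K→slot 6; G skipped; J→slot 8; B→slot 4.
8 of 11 scheduled.

8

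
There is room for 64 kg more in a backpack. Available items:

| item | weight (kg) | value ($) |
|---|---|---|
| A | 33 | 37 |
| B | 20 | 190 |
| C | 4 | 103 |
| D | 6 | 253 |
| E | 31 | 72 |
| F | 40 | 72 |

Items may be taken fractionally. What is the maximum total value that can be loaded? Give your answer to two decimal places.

Greedy by value/weight ratio, highest first.
Order: D (253/6=42.17) > C (103/4=25.75) > B (190/20=9.50) > E (72/31=2.32) > F (72/40=1.80) > A (37/33=1.12)
Fill: take D (6 @ 253) → take C (4 @ 103) → take B (20 @ 190) → take E (31 @ 72) → take 3/40 of F → 5.40; 64/64 used.
Total value = 623.40

623.40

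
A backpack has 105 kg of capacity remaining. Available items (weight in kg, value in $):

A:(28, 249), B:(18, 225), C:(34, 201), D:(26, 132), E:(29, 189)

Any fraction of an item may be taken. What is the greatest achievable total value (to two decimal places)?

840.35

Sort by value per unit weight and fill in that order.
Order: B (225/18=12.50) > A (249/28=8.89) > E (189/29=6.52) > C (201/34=5.91) > D (132/26=5.08)
Fill: take B (18 @ 225) → take A (28 @ 249) → take E (29 @ 189) → take 30/34 of C → 177.35; 105/105 used.
Total value = 840.35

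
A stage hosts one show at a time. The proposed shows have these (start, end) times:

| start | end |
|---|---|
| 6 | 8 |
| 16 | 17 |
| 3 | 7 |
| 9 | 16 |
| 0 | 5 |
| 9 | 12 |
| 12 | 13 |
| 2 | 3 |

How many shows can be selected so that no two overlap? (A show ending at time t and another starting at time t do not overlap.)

5

Sort by end time and greedily take each interval whose start is ≥ the last chosen end.
By end time: (2,3), (0,5), (3,7), (6,8), (9,12), (12,13), (9,16), (16,17).
Pick (2,3); next start ≥ 3 → (3,7); next start ≥ 7 → (9,12); next start ≥ 12 → (12,13); next start ≥ 13 → (16,17).
Selected 5 shows.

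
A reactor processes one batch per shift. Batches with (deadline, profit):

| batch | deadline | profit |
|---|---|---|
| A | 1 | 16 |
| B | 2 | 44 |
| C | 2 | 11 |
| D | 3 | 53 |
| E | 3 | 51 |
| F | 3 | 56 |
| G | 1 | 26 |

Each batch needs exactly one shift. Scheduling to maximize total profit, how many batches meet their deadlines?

3

Profit order: F=56 D=53 E=51 B=44 G=26 A=16 C=11
Assign: F→slot 3, D→slot 2, E→slot 1, B skipped, G skipped, A skipped, C skipped.
Slots: [1:E] [2:D] [3:F]
3 of 7 scheduled.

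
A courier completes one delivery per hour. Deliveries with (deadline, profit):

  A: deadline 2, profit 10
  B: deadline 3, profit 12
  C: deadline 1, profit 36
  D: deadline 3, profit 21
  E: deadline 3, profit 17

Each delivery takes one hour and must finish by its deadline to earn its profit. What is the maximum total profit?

Sort by profit descending; place each in the latest free slot ≤ its deadline.
By profit: C(d1,36), D(d3,21), E(d3,17), B(d3,12), A(d2,10)
C→slot 1; D→slot 3; E→slot 2; B skipped; A skipped.
Profit = 36 + 17 + 21 = 74

74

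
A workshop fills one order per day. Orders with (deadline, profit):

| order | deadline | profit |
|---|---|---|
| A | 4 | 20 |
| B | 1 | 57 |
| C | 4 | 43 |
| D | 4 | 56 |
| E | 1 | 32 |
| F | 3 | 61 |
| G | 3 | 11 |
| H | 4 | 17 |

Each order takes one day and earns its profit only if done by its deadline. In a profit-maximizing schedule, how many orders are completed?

4

Take jobs in profit order; each goes to the latest open slot no later than its deadline.
Profit order: F=61 B=57 D=56 C=43 E=32 A=20 H=17 G=11
Assign: F→slot 3, B→slot 1, D→slot 4, C→slot 2, E skipped, A skipped, H skipped, G skipped.
Slots: [1:B] [2:C] [3:F] [4:D]
4 of 8 scheduled.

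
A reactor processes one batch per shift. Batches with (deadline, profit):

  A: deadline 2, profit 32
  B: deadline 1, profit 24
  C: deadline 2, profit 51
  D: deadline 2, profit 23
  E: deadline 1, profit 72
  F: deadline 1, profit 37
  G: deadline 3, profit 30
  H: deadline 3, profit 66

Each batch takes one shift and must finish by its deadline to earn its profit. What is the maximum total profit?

Sort by profit descending; place each in the latest free slot ≤ its deadline.
By profit: E(d1,72), H(d3,66), C(d2,51), F(d1,37), A(d2,32), G(d3,30), B(d1,24), D(d2,23)
E→slot 1; H→slot 3; C→slot 2; F skipped; A skipped; G skipped; B skipped; D skipped.
Profit = 72 + 51 + 66 = 189

189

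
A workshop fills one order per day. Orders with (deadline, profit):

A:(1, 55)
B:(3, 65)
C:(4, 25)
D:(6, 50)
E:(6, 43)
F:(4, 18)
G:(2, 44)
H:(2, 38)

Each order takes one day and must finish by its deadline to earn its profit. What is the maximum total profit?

Sort by profit descending; place each in the latest free slot ≤ its deadline.
By profit: B(d3,65), A(d1,55), D(d6,50), G(d2,44), E(d6,43), H(d2,38), C(d4,25), F(d4,18)
B→slot 3; A→slot 1; D→slot 6; G→slot 2; E→slot 5; H skipped; C→slot 4; F skipped.
Profit = 55 + 44 + 65 + 25 + 43 + 50 = 282

282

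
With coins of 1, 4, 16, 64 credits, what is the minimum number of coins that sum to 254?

254 = 3×64 + 3×16 + 3×4 + 2×1
Total coins = 3 + 3 + 3 + 2 = 11

11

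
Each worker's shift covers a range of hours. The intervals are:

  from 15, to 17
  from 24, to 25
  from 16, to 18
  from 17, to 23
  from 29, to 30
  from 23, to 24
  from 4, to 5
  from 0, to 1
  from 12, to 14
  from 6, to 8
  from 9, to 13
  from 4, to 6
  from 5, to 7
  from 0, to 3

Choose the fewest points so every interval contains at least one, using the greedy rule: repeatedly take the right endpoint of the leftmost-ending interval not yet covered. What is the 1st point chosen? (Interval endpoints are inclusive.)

By right end: [0,1]  [0,3]  [4,5]  [4,6]  [5,7]  [6,8]  [9,13]  [12,14]  [15,17]  [16,18]  [17,23]  [23,24]  [24,25]  [29,30]
[0,1] uncovered → point at 1; [4,5] uncovered → point at 5; [6,8] uncovered → point at 8; [9,13] uncovered → point at 13; [15,17] uncovered → point at 17; [23,24] uncovered → point at 24; [29,30] uncovered → point at 30.
Points: 1, 5, 8, 13, 17, 24, 30 (7 total).

1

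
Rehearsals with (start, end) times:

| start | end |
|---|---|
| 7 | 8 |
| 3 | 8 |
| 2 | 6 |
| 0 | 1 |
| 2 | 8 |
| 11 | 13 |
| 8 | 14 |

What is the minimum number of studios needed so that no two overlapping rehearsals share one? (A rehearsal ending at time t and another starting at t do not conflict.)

The answer is the maximum number of intervals overlapping at any instant.
Events (time:±→running): 0:+→1 1:-→0 2:+→1 2:+→2 3:+→3 … peak 3.

3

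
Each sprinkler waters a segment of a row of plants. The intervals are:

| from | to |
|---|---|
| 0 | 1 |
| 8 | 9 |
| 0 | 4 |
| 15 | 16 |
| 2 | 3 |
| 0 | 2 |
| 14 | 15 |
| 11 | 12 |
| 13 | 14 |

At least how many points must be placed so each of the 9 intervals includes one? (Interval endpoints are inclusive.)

Process intervals by earliest right end; each time one isn't hit yet, stab at its right endpoint.
Sorted: [0,1] [0,2] [2,3] [0,4] [8,9] [11,12] [13,14] [14,15] [15,16]
{[0,1],[0,2]} hit by 1; {[2,3],[0,4]} hit by 3; {[8,9]} hit by 9; {[11,12]} hit by 12; {[13,14],[14,15]} hit by 14; {[15,16]} hit by 16.
Points: 1, 3, 9, 12, 14, 16 (6 total).

6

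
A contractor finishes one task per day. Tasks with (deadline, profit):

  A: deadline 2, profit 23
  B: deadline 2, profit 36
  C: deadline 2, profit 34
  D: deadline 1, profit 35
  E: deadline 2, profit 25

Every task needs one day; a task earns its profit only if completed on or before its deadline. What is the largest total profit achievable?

Sort by profit descending; place each in the latest free slot ≤ its deadline.
Profit order: B=36 D=35 C=34 E=25 A=23
Assign: B→slot 2, D→slot 1, C skipped, E skipped, A skipped.
Slots: [1:D] [2:B]
Profit = 35 + 36 = 71

71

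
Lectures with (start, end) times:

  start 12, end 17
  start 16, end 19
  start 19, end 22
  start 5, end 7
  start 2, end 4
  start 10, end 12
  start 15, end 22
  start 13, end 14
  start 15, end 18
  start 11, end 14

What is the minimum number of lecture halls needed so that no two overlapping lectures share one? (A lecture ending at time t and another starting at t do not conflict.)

Count concurrent intervals with a sweep; the peak is the room count.
starts: [2, 5, 10, 11, 12, 13, 15, 15, 16, 19]
ends:   [4, 7, 12, 14, 14, 17, 18, 19, 22, 22]
s2→1 e4→0 s5→1 e7→0 s10→1 s11→2 e12→1 s12→2 s13→3 e14→2 e14→1 s15→2 s15→3 s16→4  — peak 4.

4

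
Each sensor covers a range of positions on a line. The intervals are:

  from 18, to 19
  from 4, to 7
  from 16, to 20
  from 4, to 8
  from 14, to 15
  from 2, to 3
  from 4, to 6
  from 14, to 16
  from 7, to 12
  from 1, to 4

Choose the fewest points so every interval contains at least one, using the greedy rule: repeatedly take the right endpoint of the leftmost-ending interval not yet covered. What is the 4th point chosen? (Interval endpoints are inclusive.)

Sorted: [2,3] [1,4] [4,6] [4,7] [4,8] [7,12] [14,15] [14,16] [18,19] [16,20]
{[2,3],[1,4]} hit by 3; {[4,6],[4,7],[4,8]} hit by 6; {[7,12]} hit by 12; {[14,15],[14,16]} hit by 15; {[18,19],[16,20]} hit by 19.
Points: 3, 6, 12, 15, 19 (5 total).

15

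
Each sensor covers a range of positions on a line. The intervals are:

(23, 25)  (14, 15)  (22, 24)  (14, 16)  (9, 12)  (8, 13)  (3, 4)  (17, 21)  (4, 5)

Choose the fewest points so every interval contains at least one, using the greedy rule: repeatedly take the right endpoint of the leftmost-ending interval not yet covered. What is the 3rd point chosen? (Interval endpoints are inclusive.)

15

By right end: [3,4]  [4,5]  [9,12]  [8,13]  [14,15]  [14,16]  [17,21]  [22,24]  [23,25]
[3,4] uncovered → point at 4; [9,12] uncovered → point at 12; [14,15] uncovered → point at 15; [17,21] uncovered → point at 21; [22,24] uncovered → point at 24.
Points: 4, 12, 15, 21, 24 (5 total).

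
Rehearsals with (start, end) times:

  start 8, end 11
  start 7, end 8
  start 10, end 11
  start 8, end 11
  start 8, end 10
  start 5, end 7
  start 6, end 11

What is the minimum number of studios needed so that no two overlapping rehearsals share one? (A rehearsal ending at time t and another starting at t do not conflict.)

The answer is the maximum number of intervals overlapping at any instant.
Events (time:±→running): 5:+→1 6:+→2 7:-→1 7:+→2 8:-→1 8:+→2 8:+→3 8:+→4 … peak 4.

4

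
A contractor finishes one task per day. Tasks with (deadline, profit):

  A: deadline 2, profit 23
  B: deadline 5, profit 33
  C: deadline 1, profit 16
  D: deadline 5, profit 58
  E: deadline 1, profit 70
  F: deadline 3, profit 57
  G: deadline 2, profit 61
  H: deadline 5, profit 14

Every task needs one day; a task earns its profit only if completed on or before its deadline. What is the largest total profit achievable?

279

By profit: E(d1,70), G(d2,61), D(d5,58), F(d3,57), B(d5,33), A(d2,23), C(d1,16), H(d5,14)
E→slot 1; G→slot 2; D→slot 5; F→slot 3; B→slot 4; A skipped; C skipped; H skipped.
Profit = 70 + 61 + 57 + 33 + 58 = 279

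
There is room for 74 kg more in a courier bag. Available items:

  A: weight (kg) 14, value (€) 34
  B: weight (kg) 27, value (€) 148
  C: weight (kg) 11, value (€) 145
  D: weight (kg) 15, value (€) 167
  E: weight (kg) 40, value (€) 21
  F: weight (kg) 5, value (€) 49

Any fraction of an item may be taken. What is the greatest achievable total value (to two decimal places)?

Order: C (145/11=13.18) > D (167/15=11.13) > F (49/5=9.80) > B (148/27=5.48) > A (34/14=2.43) > E (21/40=0.53)
Fill: take C (11 @ 145) → take D (15 @ 167) → take F (5 @ 49) → take B (27 @ 148) → take A (14 @ 34) → take 2/40 of E → 1.05; 74/74 used.
Total value = 544.05

544.05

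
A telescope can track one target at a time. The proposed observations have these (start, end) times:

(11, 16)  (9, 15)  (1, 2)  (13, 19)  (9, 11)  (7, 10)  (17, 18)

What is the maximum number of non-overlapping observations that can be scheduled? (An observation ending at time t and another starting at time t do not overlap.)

Sort by end time and greedily take each interval whose start is ≥ the last chosen end.
By end time: (1,2), (7,10), (9,11), (9,15), (11,16), (17,18), (13,19).
Pick (1,2); next start ≥ 2 → (7,10); next start ≥ 10 → (11,16); next start ≥ 16 → (17,18).
Selected 4 observations.

4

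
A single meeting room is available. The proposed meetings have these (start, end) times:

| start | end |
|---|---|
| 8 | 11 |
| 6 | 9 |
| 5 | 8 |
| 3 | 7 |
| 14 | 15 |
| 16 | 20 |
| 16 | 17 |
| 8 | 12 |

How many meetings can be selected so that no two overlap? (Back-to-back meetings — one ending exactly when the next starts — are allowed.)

Order by finish time; keep every interval that doesn't clash with the previous kept one.
Sorted by end: (3,7)  (5,8)  (6,9)  (8,11)  (8,12)  (14,15)  (16,17)  (16,20)
take (3,7); skip (5,8); take (8,11); skip (8,12); take (14,15); take (16,17).
Selected 4 meetings.

4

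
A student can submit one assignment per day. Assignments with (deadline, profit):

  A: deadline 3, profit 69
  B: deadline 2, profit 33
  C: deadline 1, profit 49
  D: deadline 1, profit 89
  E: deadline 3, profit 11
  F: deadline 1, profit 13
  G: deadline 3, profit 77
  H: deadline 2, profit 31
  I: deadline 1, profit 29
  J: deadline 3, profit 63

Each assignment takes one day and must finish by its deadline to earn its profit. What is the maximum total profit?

Sort by profit descending; place each in the latest free slot ≤ its deadline.
By profit: D(d1,89), G(d3,77), A(d3,69), J(d3,63), C(d1,49), B(d2,33), H(d2,31), I(d1,29), F(d1,13), E(d3,11)
D→slot 1; G→slot 3; A→slot 2; J skipped; C skipped; B skipped; H skipped; I skipped; F skipped; E skipped.
Profit = 89 + 69 + 77 = 235

235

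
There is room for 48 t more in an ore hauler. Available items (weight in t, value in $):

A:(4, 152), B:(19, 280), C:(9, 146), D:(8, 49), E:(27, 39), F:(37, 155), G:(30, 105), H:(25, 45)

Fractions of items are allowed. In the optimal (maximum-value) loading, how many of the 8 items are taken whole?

4

Greedy by value/weight ratio, highest first.
Order: A (152/4=38.00) > C (146/9=16.22) > B (280/19=14.74) > D (49/8=6.12) > F (155/37=4.19) > G (105/30=3.50) > H (45/25=1.80) > E (39/27=1.44)
Fill: take A (4 @ 152) → take C (9 @ 146) → take B (19 @ 280) → take D (8 @ 49) → take 8/37 of F → 33.51; 48/48 used.
4 item(s) taken whole; one partial (take 8/37 of F).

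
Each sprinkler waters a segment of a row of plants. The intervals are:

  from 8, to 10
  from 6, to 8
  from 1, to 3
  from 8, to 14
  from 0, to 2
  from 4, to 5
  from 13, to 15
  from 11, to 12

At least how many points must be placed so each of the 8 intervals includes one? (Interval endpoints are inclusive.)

Sorted: [0,2] [1,3] [4,5] [6,8] [8,10] [11,12] [8,14] [13,15]
{[0,2],[1,3]} hit by 2; {[4,5]} hit by 5; {[6,8],[8,10]} hit by 8; {[11,12],[8,14]} hit by 12; {[13,15]} hit by 15.
Points: 2, 5, 8, 12, 15 (5 total).

5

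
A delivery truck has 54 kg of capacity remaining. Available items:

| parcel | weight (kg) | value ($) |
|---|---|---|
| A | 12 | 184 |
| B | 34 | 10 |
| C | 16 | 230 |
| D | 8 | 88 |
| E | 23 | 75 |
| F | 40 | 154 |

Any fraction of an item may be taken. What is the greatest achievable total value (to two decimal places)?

Ratios (sorted): A 15.33, C 14.38, D 11.00, F 3.85, E 3.26, B 0.29
take A (12 @ 184); take C (16 @ 230); take D (8 @ 88); take 18/40 of F → 69.30. Capacity used 54/54.
Total value = 571.30

571.30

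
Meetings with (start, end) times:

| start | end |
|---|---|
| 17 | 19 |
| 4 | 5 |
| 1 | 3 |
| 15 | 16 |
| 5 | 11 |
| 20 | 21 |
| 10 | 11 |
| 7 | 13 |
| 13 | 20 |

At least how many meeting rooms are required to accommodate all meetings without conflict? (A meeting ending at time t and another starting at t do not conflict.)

The answer is the maximum number of intervals overlapping at any instant.
Events (time:±→running): 1:+→1 3:-→0 4:+→1 5:-→0 5:+→1 7:+→2 10:+→3 … peak 3.

3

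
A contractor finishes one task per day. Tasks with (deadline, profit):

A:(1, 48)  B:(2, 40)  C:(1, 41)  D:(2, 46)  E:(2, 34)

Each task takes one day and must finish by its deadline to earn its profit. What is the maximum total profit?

Profit order: A=48 D=46 C=41 B=40 E=34
Assign: A→slot 1, D→slot 2, C skipped, B skipped, E skipped.
Slots: [1:A] [2:D]
Profit = 48 + 46 = 94

94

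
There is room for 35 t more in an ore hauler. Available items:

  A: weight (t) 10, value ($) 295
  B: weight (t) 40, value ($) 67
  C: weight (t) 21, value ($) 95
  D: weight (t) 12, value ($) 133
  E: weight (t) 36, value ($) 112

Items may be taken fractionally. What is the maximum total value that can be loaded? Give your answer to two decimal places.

Greedy by value/weight ratio, highest first.
Order: A (295/10=29.50) > D (133/12=11.08) > C (95/21=4.52) > E (112/36=3.11) > B (67/40=1.68)
Fill: take A (10 @ 295) → take D (12 @ 133) → take 13/21 of C → 58.81; 35/35 used.
Total value = 486.81

486.81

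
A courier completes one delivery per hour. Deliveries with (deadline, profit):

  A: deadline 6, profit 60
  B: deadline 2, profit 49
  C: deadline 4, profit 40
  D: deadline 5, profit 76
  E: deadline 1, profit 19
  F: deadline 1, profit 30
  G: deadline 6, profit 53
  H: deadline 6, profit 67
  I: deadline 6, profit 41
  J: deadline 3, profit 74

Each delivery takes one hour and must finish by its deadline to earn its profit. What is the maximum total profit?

379

Take jobs in profit order; each goes to the latest open slot no later than its deadline.
By profit: D(d5,76), J(d3,74), H(d6,67), A(d6,60), G(d6,53), B(d2,49), I(d6,41), C(d4,40), F(d1,30), E(d1,19)
D→slot 5; J→slot 3; H→slot 6; A→slot 4; G→slot 2; B→slot 1; I skipped; C skipped; F skipped; E skipped.
Profit = 49 + 53 + 74 + 60 + 76 + 67 = 379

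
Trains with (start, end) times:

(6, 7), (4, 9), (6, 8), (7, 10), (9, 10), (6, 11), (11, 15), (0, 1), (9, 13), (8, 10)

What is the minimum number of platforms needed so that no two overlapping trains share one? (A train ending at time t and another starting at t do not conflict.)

Count concurrent intervals with a sweep; the peak is the room count.
starts: [0, 4, 6, 6, 6, 7, 8, 9, 9, 11]
ends:   [1, 7, 8, 9, 10, 10, 10, 11, 13, 15]
s0→1 e1→0 s4→1 s6→2 s6→3 s6→4 e7→3 s7→4 e8→3 s8→4 e9→3 s9→4 s9→5  — peak 5.

5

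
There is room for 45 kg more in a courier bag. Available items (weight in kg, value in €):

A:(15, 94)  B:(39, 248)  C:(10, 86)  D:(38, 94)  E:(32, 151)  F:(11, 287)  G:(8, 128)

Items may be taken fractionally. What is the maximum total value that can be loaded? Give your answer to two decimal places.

Greedy by value/weight ratio, highest first.
Ratios (sorted): F 26.09, G 16.00, C 8.60, B 6.36, A 6.27, E 4.72, D 2.47
take F (11 @ 287); take G (8 @ 128); take C (10 @ 86); take 16/39 of B → 101.74. Capacity used 45/45.
Total value = 602.74

602.74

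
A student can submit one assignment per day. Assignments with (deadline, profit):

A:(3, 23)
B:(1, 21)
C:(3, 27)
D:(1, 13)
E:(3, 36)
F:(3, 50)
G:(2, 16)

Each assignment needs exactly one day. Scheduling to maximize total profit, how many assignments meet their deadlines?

By profit: F(d3,50), E(d3,36), C(d3,27), A(d3,23), B(d1,21), G(d2,16), D(d1,13)
F→slot 3; E→slot 2; C→slot 1; A skipped; B skipped; G skipped; D skipped.
3 of 7 scheduled.

3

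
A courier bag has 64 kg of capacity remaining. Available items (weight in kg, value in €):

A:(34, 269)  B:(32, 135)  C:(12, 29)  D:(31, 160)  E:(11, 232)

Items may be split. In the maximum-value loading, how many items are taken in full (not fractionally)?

2

Sort by value per unit weight and fill in that order.
Order: E (232/11=21.09) > A (269/34=7.91) > D (160/31=5.16) > B (135/32=4.22) > C (29/12=2.42)
Fill: take E (11 @ 232) → take A (34 @ 269) → take 19/31 of D → 98.06; 64/64 used.
2 item(s) taken whole; one partial (take 19/31 of D).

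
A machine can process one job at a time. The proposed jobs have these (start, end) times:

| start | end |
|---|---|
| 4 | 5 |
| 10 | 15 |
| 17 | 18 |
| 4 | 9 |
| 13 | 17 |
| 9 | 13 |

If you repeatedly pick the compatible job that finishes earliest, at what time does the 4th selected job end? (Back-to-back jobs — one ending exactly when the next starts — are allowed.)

18

Greedy by earliest finish: after sorting by end time, pick each interval compatible with the last pick.
By end time: (4,5), (4,9), (9,13), (10,15), (13,17), (17,18).
Pick (4,5); next start ≥ 5 → (9,13); next start ≥ 13 → (13,17); next start ≥ 17 → (17,18).
Selected: (4,5) (9,13) (13,17) (17,18)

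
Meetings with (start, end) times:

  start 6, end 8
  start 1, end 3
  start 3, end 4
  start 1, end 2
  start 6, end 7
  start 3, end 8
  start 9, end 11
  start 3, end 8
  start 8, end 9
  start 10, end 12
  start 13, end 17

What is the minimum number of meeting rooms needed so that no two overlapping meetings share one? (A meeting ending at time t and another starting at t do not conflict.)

Count concurrent intervals with a sweep; the peak is the room count.
starts: [1, 1, 3, 3, 3, 6, 6, 8, 9, 10, 13]
ends:   [2, 3, 4, 7, 8, 8, 8, 9, 11, 12, 17]
s1→1 s1→2 e2→1 e3→0 s3→1 s3→2 s3→3 e4→2 s6→3 s6→4  — peak 4.

4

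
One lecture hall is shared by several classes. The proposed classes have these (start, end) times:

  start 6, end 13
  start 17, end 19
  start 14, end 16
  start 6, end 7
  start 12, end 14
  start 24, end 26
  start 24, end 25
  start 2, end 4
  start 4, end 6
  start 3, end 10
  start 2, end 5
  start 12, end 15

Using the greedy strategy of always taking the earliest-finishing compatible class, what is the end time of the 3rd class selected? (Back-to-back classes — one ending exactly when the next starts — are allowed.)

Sort by end time and greedily take each interval whose start is ≥ the last chosen end.
Sorted by end: (2,4)  (2,5)  (4,6)  (6,7)  (3,10)  (6,13)  (12,14)  (12,15)  (14,16)  (17,19)  (24,25)  (24,26)
take (2,4); skip (2,5); take (4,6); take (6,7); take (12,14); skip (12,15); take (14,16); take (17,19); take (24,25); skip (24,26).
Selected: (2,4) (4,6) (6,7) (12,14) (14,16) (17,19) (24,25)

7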